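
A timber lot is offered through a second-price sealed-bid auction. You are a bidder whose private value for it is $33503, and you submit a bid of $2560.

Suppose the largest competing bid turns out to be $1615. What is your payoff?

Your bid $2560 exceeds the highest competing bid $1615, so you win.
In a second-price auction the winner pays the second-highest bid, $1615.
Payoff = value − price = $33503 − $1615 = $31888.

$31888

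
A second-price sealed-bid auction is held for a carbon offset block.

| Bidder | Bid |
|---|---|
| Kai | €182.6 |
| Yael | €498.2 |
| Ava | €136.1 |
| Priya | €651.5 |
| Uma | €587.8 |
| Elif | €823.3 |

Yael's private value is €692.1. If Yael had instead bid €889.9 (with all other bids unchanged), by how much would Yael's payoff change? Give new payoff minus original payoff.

The highest bid among the other bidders is €823.3; Yael's bid doesn't change that.
Original bid €498.2: Yael is not highest (top rival bid is €823.3); payoff €0.
Alternative bid €889.9: Yael is highest, pays the top rival bid €823.3; payoff €692.1 − €823.3 = −€131.2.
Change in payoff = −€131.2 − (€0) = −€131.2.

−€131.2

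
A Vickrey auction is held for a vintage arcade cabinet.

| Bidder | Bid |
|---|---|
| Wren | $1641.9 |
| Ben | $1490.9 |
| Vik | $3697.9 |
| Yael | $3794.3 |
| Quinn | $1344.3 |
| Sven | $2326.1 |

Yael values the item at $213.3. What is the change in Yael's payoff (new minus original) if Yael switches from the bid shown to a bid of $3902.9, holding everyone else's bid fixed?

The highest bid among the other bidders is $3697.9; Yael's bid doesn't change that.
Original bid $3794.3: Yael is highest, pays the top rival bid $3697.9; payoff $213.3 − $3697.9 = −$3484.6.
Alternative bid $3902.9: Yael is highest, pays the top rival bid $3697.9; payoff $213.3 − $3697.9 = −$3484.6.
Change in payoff = −$3484.6 − (−$3484.6) = $0.

$0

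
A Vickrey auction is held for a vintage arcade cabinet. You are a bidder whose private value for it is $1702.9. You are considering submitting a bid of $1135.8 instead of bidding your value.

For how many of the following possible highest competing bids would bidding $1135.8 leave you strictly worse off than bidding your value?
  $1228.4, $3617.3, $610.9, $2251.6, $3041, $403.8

1

The deviation hurts exactly when the highest competing bid lies strictly between $1135.8 and $1702.9 — underbidding then forfeits a profitable win.
$1228.4: inside the interval → strictly worse (loss $474.5).
$3617.3: above both → same outcome either way.
$610.9: below both → same outcome either way.
$2251.6: above both → same outcome either way.
$3041: above both → same outcome either way.
$403.8: below both → same outcome either way.
Count: 1.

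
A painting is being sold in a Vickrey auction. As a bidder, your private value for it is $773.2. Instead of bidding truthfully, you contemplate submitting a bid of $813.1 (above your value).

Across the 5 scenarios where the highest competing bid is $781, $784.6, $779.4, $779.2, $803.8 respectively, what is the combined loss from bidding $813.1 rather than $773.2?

$62

The deviation costs you only when the competing bid falls strictly between $773.2 and $813.1; elsewhere both bids give the same outcome.
$781: truthful payoff $0, deviation payoff −$7.8 → loss $7.8.
$784.6: truthful payoff $0, deviation payoff −$11.4 → loss $11.4.
$779.4: truthful payoff $0, deviation payoff −$6.2 → loss $6.2.
$779.2: truthful payoff $0, deviation payoff −$6 → loss $6.
$803.8: truthful payoff $0, deviation payoff −$30.6 → loss $30.6.
Total loss = $7.8 + $11.4 + $6.2 + $6 + $30.6 = $62.
Truthful bidding weakly dominates here: raising your bid can only win items priced above your value, and lowering it can only forfeit items priced below.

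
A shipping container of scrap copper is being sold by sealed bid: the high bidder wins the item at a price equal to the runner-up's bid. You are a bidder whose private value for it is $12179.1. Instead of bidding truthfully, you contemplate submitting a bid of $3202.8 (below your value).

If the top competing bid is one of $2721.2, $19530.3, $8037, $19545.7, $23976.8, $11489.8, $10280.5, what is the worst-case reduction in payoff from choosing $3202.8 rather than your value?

$4142.1

$2721.2: same outcome either way → loss $0.
$19530.3: same outcome either way → loss $0.
$8037: truthful gives $4142.1, deviation gives $0 → loss $4142.1.
$19545.7: same outcome either way → loss $0.
$23976.8: same outcome either way → loss $0.
$11489.8: truthful gives $689.3, deviation gives $0 → loss $689.3.
$10280.5: truthful gives $1898.6, deviation gives $0 → loss $1898.6.
Maximum loss: $4142.1.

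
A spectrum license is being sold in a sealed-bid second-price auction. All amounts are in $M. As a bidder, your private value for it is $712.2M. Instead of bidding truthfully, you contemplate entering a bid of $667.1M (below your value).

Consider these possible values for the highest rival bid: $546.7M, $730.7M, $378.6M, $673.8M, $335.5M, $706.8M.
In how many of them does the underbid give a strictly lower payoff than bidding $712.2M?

The deviation hurts exactly when the highest competing bid lies strictly between $667.1M and $712.2M — underbidding then forfeits a profitable win.
$546.7M: below both → same outcome either way.
$730.7M: above both → same outcome either way.
$378.6M: below both → same outcome either way.
$673.8M: inside the interval → strictly worse (loss $38.4M).
$335.5M: below both → same outcome either way.
$706.8M: inside the interval → strictly worse (loss $5.4M).
Count: 2.

2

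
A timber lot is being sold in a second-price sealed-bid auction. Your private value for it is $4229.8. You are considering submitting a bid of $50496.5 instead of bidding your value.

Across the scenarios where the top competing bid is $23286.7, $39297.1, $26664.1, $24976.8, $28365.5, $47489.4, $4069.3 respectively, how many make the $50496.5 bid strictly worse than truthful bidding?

The deviation hurts exactly when the highest competing bid lies strictly between $4229.8 and $50496.5 — overbidding then wins at a price above your value.
$23286.7: inside the interval → strictly worse (loss $19056.9).
$39297.1: inside the interval → strictly worse (loss $35067.3).
$26664.1: inside the interval → strictly worse (loss $22434.3).
$24976.8: inside the interval → strictly worse (loss $20747).
$28365.5: inside the interval → strictly worse (loss $24135.7).
$47489.4: inside the interval → strictly worse (loss $43259.6).
$4069.3: below both → same outcome either way.
Count: 6.

6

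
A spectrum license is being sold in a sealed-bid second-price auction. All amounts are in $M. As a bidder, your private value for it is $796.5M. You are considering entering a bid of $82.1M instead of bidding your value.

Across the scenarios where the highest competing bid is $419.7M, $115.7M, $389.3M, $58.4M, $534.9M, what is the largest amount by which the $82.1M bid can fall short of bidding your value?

$419.7M: truthful gives $376.8M, deviation gives $0M → loss $376.8M.
$115.7M: truthful gives $680.8M, deviation gives $0M → loss $680.8M.
$389.3M: truthful gives $407.2M, deviation gives $0M → loss $407.2M.
$58.4M: same outcome either way → loss $0M.
$534.9M: truthful gives $261.6M, deviation gives $0M → loss $261.6M.
Maximum loss: $680.8M.

$680.8M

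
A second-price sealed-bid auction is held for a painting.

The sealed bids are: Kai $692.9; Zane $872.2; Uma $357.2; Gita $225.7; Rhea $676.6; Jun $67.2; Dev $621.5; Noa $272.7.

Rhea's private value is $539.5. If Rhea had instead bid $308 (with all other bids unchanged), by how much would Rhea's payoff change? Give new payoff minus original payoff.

$0

The highest bid among the other bidders is $872.2; Rhea's bid doesn't change that.
Original bid $676.6: Rhea is not highest (top rival bid is $872.2); payoff $0.
Alternative bid $308: Rhea is not highest (top rival bid is $872.2); payoff $0.
Change in payoff = $0 − ($0) = $0.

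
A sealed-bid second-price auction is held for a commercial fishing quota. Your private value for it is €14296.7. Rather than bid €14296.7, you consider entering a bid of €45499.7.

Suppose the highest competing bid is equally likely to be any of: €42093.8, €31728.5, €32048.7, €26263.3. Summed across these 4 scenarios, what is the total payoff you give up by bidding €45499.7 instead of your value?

€74947.5

The deviation costs you only when the competing bid falls strictly between €14296.7 and €45499.7; elsewhere both bids give the same outcome.
€42093.8: truthful payoff €0, deviation payoff −€27797.1 → loss €27797.1.
€31728.5: truthful payoff €0, deviation payoff −€17431.8 → loss €17431.8.
€32048.7: truthful payoff €0, deviation payoff −€17752 → loss €17752.
€26263.3: truthful payoff €0, deviation payoff −€11966.6 → loss €11966.6.
Total loss = €27797.1 + €17431.8 + €17752 + €11966.6 = €74947.5.
Truthful bidding weakly dominates here: raising your bid can only win items priced above your value, and lowering it can only forfeit items priced below.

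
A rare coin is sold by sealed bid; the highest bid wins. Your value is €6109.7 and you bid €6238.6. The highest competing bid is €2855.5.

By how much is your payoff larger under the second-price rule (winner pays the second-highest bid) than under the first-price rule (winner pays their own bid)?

You have the highest bid, so you win under either rule.
Second-price: pay €2855.5 → payoff €3254.2.
First-price: pay your own bid €6238.6 → payoff −€128.9.
Difference = €3254.2 − (−€128.9) = €3383.1.

€3383.1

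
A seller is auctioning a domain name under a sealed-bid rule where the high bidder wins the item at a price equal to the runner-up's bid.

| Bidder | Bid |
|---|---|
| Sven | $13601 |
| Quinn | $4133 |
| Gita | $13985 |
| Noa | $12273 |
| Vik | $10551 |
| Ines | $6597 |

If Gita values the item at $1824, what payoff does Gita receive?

−$11777

Highest bid: Gita at $13985, so Gita wins.
Second-highest bid: Sven at $13601 — that is the price the winner pays.
Gita's payoff = value − price = $1824 − $13601 = −$11777.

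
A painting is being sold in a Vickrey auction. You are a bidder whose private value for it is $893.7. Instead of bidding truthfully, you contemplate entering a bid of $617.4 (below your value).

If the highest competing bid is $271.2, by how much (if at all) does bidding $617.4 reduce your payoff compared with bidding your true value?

Bidding your value $893.7: you win (since $893.7 > $271.2) and pay $271.2. Payoff $622.5.
Bidding $617.4: you win and pay $271.2. Payoff $893.7 − $271.2 = $622.5.
Difference = $622.5 − $622.5 = $0; both bids lead to the same outcome because the competing bid is below both your value and your alternative bid.

$0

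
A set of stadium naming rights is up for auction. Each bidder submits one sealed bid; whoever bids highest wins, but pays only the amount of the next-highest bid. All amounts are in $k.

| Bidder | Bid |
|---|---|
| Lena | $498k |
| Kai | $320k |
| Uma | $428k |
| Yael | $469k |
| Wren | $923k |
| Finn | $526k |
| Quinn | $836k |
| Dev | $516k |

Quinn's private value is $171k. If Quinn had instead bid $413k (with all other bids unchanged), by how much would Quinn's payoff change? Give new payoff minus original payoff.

The highest bid among the other bidders is $923k; Quinn's bid doesn't change that.
Original bid $836k: Quinn is not highest (top rival bid is $923k); payoff $0k.
Alternative bid $413k: Quinn is not highest (top rival bid is $923k); payoff $0k.
Change in payoff = $0k − ($0k) = $0k.

$0k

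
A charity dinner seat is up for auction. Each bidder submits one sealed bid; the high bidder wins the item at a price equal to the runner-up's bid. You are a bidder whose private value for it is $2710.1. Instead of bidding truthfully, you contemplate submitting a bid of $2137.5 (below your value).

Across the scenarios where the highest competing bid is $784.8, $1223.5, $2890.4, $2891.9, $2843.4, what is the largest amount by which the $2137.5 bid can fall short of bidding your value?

$784.8: same outcome either way → loss $0.
$1223.5: same outcome either way → loss $0.
$2890.4: same outcome either way → loss $0.
$2891.9: same outcome either way → loss $0.
$2843.4: same outcome either way → loss $0.
Maximum loss: $0.

$0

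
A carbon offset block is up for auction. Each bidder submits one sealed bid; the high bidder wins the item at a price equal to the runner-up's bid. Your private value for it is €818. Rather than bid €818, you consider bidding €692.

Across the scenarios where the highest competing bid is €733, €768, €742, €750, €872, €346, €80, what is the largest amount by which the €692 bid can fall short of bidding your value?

€733: truthful gives €85, deviation gives €0 → loss €85.
€768: truthful gives €50, deviation gives €0 → loss €50.
€742: truthful gives €76, deviation gives €0 → loss €76.
€750: truthful gives €68, deviation gives €0 → loss €68.
€872: same outcome either way → loss €0.
€346: same outcome either way → loss €0.
€80: same outcome either way → loss €0.
Maximum loss: €85.

€85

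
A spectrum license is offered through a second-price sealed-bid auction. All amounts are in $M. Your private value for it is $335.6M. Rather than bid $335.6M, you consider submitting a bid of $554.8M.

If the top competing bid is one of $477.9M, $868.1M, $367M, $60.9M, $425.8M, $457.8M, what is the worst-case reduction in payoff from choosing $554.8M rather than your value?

$142.3M

$477.9M: truthful gives $0M, deviation gives −$142.3M → loss $142.3M.
$868.1M: same outcome either way → loss $0M.
$367M: truthful gives $0M, deviation gives −$31.4M → loss $31.4M.
$60.9M: same outcome either way → loss $0M.
$425.8M: truthful gives $0M, deviation gives −$90.2M → loss $90.2M.
$457.8M: truthful gives $0M, deviation gives −$122.2M → loss $122.2M.
Maximum loss: $142.3M.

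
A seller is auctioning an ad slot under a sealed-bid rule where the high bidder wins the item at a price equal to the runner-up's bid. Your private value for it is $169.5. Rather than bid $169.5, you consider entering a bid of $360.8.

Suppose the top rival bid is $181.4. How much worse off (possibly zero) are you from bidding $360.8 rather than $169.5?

Bidding your value $169.5: you lose (since $169.5 < $181.4). Payoff $0.
Bidding $360.8: you win and pay $181.4. Payoff $169.5 − $181.4 = −$11.9.
The competing bid $181.4 lies between your value and your inflated bid, so overbidding wins an item priced above your value.
Loss from deviating = $0 − (−$11.9) = $11.9.

$11.9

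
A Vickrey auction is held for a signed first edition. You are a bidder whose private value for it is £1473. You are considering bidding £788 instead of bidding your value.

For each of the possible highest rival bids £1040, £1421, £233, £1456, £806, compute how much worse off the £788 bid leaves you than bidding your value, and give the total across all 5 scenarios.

£1169

The deviation costs you only when the competing bid falls strictly between £788 and £1473; elsewhere both bids give the same outcome.
£1040: truthful payoff £433, deviation payoff £0 → loss £433.
£1421: truthful payoff £52, deviation payoff £0 → loss £52.
£233: outcomes coincide → loss £0.
£1456: truthful payoff £17, deviation payoff £0 → loss £17.
£806: truthful payoff £667, deviation payoff £0 → loss £667.
Total loss = £433 + £52 + £17 + £667 = £1169.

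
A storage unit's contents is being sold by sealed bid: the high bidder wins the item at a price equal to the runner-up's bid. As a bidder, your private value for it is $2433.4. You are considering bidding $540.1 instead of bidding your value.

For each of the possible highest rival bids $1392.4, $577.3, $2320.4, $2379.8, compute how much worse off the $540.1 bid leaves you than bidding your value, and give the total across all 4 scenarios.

$3063.7

The deviation costs you only when the competing bid falls strictly between $540.1 and $2433.4; elsewhere both bids give the same outcome.
$1392.4: truthful payoff $1041, deviation payoff $0 → loss $1041.
$577.3: truthful payoff $1856.1, deviation payoff $0 → loss $1856.1.
$2320.4: truthful payoff $113, deviation payoff $0 → loss $113.
$2379.8: truthful payoff $53.6, deviation payoff $0 → loss $53.6.
Total loss = $1041 + $1856.1 + $113 + $53.6 = $3063.7.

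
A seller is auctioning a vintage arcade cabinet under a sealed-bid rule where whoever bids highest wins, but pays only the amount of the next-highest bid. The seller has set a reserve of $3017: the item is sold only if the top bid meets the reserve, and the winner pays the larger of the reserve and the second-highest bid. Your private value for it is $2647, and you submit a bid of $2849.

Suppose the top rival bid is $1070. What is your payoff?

Your bid $2849 is the highest bid but falls below the reserve $3017, so the item goes unsold. Payoff $0.

$0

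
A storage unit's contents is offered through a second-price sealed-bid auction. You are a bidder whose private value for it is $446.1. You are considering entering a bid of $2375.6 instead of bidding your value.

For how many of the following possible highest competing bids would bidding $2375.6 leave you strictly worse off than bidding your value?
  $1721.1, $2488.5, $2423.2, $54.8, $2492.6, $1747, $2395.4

The deviation hurts exactly when the highest competing bid lies strictly between $446.1 and $2375.6 — overbidding then wins at a price above your value.
$1721.1: inside the interval → strictly worse (loss $1275).
$2488.5: above both → same outcome either way.
$2423.2: above both → same outcome either way.
$54.8: below both → same outcome either way.
$2492.6: above both → same outcome either way.
$1747: inside the interval → strictly worse (loss $1300.9).
$2395.4: above both → same outcome either way.
Count: 2.

2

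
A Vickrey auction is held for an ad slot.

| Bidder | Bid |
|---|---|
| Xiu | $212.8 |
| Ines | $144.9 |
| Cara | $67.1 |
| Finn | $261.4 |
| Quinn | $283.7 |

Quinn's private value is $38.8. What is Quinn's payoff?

Highest bid: Quinn at $283.7, so Quinn wins.
Second-highest bid: Finn at $261.4 — that is the price the winner pays.
Quinn's payoff = value − price = $38.8 − $261.4 = −$222.6.

−$222.6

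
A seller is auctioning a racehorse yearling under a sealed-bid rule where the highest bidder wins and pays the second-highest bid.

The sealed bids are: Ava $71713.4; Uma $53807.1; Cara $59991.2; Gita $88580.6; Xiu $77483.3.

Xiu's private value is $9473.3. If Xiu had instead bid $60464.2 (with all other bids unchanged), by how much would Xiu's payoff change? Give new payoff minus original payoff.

The highest bid among the other bidders is $88580.6; Xiu's bid doesn't change that.
Original bid $77483.3: Xiu is not highest (top rival bid is $88580.6); payoff $0.
Alternative bid $60464.2: Xiu is not highest (top rival bid is $88580.6); payoff $0.
Change in payoff = $0 − ($0) = $0.

$0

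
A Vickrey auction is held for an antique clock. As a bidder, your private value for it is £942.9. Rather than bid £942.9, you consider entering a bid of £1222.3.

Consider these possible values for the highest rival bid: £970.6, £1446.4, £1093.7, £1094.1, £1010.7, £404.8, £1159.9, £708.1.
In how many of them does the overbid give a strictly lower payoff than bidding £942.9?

5

The deviation hurts exactly when the highest competing bid lies strictly between £942.9 and £1222.3 — overbidding then wins at a price above your value.
£970.6: inside the interval → strictly worse (loss £27.7).
£1446.4: above both → same outcome either way.
£1093.7: inside the interval → strictly worse (loss £150.8).
£1094.1: inside the interval → strictly worse (loss £151.2).
£1010.7: inside the interval → strictly worse (loss £67.8).
£404.8: below both → same outcome either way.
£1159.9: inside the interval → strictly worse (loss £217).
£708.1: below both → same outcome either way.
Count: 5.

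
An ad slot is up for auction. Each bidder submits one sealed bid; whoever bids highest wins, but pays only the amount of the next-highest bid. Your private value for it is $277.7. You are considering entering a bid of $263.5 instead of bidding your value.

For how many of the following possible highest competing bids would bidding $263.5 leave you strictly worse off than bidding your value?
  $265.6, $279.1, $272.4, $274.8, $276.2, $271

5

The deviation hurts exactly when the highest competing bid lies strictly between $263.5 and $277.7 — underbidding then forfeits a profitable win.
$265.6: inside the interval → strictly worse (loss $12.1).
$279.1: above both → same outcome either way.
$272.4: inside the interval → strictly worse (loss $5.3).
$274.8: inside the interval → strictly worse (loss $2.9).
$276.2: inside the interval → strictly worse (loss $1.5).
$271: inside the interval → strictly worse (loss $6.7).
Count: 5.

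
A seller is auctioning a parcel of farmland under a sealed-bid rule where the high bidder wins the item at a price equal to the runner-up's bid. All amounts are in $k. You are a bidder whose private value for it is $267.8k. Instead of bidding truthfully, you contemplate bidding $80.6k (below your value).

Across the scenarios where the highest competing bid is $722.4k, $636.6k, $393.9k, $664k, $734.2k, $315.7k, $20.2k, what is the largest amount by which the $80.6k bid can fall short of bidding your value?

$722.4k: same outcome either way → loss $0k.
$636.6k: same outcome either way → loss $0k.
$393.9k: same outcome either way → loss $0k.
$664k: same outcome either way → loss $0k.
$734.2k: same outcome either way → loss $0k.
$315.7k: same outcome either way → loss $0k.
$20.2k: same outcome either way → loss $0k.
Maximum loss: $0k.

$0k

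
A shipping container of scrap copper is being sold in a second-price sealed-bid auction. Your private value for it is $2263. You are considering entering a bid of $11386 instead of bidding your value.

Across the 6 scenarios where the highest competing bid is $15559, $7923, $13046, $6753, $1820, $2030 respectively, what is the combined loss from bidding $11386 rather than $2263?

$10150

The deviation costs you only when the competing bid falls strictly between $2263 and $11386; elsewhere both bids give the same outcome.
$15559: outcomes coincide → loss $0.
$7923: truthful payoff $0, deviation payoff −$5660 → loss $5660.
$13046: outcomes coincide → loss $0.
$6753: truthful payoff $0, deviation payoff −$4490 → loss $4490.
$1820: outcomes coincide → loss $0.
$2030: outcomes coincide → loss $0.
Total loss = $5660 + $4490 = $10150.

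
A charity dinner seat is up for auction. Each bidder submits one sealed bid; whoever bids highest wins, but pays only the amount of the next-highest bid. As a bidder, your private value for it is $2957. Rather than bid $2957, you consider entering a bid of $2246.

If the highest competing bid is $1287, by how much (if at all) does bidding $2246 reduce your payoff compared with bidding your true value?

$0

Bidding your value $2957: you win (since $2957 > $1287) and pay $1287. Payoff $1670.
Bidding $2246: you win and pay $1287. Payoff $2957 − $1287 = $1670.
Difference = $1670 − $1670 = $0; both bids lead to the same outcome because the competing bid is below both your value and your alternative bid.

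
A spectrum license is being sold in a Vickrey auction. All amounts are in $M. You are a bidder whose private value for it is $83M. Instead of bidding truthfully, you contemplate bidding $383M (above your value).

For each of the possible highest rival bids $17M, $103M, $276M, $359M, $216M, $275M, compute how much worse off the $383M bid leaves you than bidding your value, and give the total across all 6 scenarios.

The deviation costs you only when the competing bid falls strictly between $83M and $383M; elsewhere both bids give the same outcome.
$17M: outcomes coincide → loss $0M.
$103M: truthful payoff $0M, deviation payoff −$20M → loss $20M.
$276M: truthful payoff $0M, deviation payoff −$193M → loss $193M.
$359M: truthful payoff $0M, deviation payoff −$276M → loss $276M.
$216M: truthful payoff $0M, deviation payoff −$133M → loss $133M.
$275M: truthful payoff $0M, deviation payoff −$192M → loss $192M.
Total loss = $20M + $193M + $276M + $133M + $192M = $814M.

$814M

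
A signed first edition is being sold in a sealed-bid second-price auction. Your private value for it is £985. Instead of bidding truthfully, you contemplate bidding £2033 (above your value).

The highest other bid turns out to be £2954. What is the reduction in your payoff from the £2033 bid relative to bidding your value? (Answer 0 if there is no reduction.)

£0

Bidding your value £985: you lose (since £985 < £2954). Payoff £0.
Bidding £2033: you lose. Payoff £0.
Difference = £0 − £0 = £0; both bids lead to the same outcome because the competing bid is above both your value and your alternative bid.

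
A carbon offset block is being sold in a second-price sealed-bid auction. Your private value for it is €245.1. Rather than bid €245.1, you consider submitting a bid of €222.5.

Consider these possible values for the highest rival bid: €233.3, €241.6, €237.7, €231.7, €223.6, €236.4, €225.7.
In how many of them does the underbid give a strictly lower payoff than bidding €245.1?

The deviation hurts exactly when the highest competing bid lies strictly between €222.5 and €245.1 — underbidding then forfeits a profitable win.
€233.3: inside the interval → strictly worse (loss €11.8).
€241.6: inside the interval → strictly worse (loss €3.5).
€237.7: inside the interval → strictly worse (loss €7.4).
€231.7: inside the interval → strictly worse (loss €13.4).
€223.6: inside the interval → strictly worse (loss €21.5).
€236.4: inside the interval → strictly worse (loss €8.7).
€225.7: inside the interval → strictly worse (loss €19.4).
Count: 7.

7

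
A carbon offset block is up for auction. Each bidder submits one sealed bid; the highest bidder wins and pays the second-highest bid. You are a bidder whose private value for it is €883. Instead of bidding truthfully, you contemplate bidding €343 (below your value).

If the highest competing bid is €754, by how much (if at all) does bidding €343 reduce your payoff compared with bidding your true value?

Bidding your value €883: you win (since €883 > €754) and pay €754. Payoff €129.
Bidding €343: you lose. Payoff €0.
The competing bid €754 lies between your shaded bid and your value, so underbidding forfeits an item you could have won at a profitable price.
Loss from deviating = €129 − (€0) = €129.

€129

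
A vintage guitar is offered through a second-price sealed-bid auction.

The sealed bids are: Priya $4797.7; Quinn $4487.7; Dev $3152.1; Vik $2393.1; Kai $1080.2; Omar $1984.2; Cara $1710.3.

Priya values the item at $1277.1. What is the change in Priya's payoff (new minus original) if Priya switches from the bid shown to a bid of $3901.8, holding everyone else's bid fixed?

The highest bid among the other bidders is $4487.7; Priya's bid doesn't change that.
Original bid $4797.7: Priya is highest, pays the top rival bid $4487.7; payoff $1277.1 − $4487.7 = −$3210.6.
Alternative bid $3901.8: Priya is not highest (top rival bid is $4487.7); payoff $0.
Change in payoff = $0 − (−$3210.6) = $3210.6.

$3210.6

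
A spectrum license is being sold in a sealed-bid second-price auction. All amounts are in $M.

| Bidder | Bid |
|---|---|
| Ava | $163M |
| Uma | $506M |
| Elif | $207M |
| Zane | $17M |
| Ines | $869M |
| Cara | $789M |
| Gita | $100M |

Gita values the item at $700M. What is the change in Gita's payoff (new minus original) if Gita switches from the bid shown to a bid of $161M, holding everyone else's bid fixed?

The highest bid among the other bidders is $869M; Gita's bid doesn't change that.
Original bid $100M: Gita is not highest (top rival bid is $869M); payoff $0M.
Alternative bid $161M: Gita is not highest (top rival bid is $869M); payoff $0M.
Change in payoff = $0M − ($0M) = $0M.

$0M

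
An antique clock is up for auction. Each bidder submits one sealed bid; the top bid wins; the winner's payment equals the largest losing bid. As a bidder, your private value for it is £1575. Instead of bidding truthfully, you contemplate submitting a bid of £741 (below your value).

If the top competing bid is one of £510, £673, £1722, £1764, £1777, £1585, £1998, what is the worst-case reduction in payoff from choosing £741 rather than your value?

£0

£510: same outcome either way → loss £0.
£673: same outcome either way → loss £0.
£1722: same outcome either way → loss £0.
£1764: same outcome either way → loss £0.
£1777: same outcome either way → loss £0.
£1585: same outcome either way → loss £0.
£1998: same outcome either way → loss £0.
Maximum loss: £0.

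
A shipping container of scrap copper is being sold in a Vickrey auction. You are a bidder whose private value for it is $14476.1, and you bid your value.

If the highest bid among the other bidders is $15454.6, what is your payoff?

$0

Your bid $14476.1 is below the highest competing bid $15454.6, so you lose.
A losing bidder pays nothing and receives nothing: payoff = $0.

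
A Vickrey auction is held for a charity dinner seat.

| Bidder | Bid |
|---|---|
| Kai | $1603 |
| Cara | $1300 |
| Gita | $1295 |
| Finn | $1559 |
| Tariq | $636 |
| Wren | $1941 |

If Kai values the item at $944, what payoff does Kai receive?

Highest bid: Wren at $1941, so Wren wins.
Second-highest bid: Kai at $1603 — that is the price the winner pays.
Kai did not win, so Kai pays nothing and receives nothing: payoff $0.

$0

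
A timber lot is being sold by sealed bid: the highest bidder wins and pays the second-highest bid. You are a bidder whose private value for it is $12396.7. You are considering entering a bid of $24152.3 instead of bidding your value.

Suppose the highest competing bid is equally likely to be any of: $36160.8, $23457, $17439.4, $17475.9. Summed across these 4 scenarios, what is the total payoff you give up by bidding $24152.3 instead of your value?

$21182.2

The deviation costs you only when the competing bid falls strictly between $12396.7 and $24152.3; elsewhere both bids give the same outcome.
$36160.8: outcomes coincide → loss $0.
$23457: truthful payoff $0, deviation payoff −$11060.3 → loss $11060.3.
$17439.4: truthful payoff $0, deviation payoff −$5042.7 → loss $5042.7.
$17475.9: truthful payoff $0, deviation payoff −$5079.2 → loss $5079.2.
Total loss = $11060.3 + $5042.7 + $5079.2 = $21182.2.
Truthful bidding weakly dominates here: raising your bid can only win items priced above your value, and lowering it can only forfeit items priced below.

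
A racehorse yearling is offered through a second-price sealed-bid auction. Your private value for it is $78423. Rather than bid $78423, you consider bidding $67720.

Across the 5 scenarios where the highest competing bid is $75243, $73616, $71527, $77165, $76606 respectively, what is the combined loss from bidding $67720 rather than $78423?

$17958

The deviation costs you only when the competing bid falls strictly between $67720 and $78423; elsewhere both bids give the same outcome.
$75243: truthful payoff $3180, deviation payoff $0 → loss $3180.
$73616: truthful payoff $4807, deviation payoff $0 → loss $4807.
$71527: truthful payoff $6896, deviation payoff $0 → loss $6896.
$77165: truthful payoff $1258, deviation payoff $0 → loss $1258.
$76606: truthful payoff $1817, deviation payoff $0 → loss $1817.
Total loss = $3180 + $4807 + $6896 + $1258 + $1817 = $17958.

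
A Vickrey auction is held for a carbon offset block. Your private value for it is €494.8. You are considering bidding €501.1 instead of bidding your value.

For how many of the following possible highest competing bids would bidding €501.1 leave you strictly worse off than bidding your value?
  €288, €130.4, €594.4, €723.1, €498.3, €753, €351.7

The deviation hurts exactly when the highest competing bid lies strictly between €494.8 and €501.1 — overbidding then wins at a price above your value.
€288: below both → same outcome either way.
€130.4: below both → same outcome either way.
€594.4: above both → same outcome either way.
€723.1: above both → same outcome either way.
€498.3: inside the interval → strictly worse (loss €3.5).
€753: above both → same outcome either way.
€351.7: below both → same outcome either way.
Count: 1.

1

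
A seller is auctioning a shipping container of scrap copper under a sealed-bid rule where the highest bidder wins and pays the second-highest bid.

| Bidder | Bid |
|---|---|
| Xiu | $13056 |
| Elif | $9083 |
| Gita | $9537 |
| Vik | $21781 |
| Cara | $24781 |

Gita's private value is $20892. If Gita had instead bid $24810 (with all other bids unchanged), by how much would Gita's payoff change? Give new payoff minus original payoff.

The highest bid among the other bidders is $24781; Gita's bid doesn't change that.
Original bid $9537: Gita is not highest (top rival bid is $24781); payoff $0.
Alternative bid $24810: Gita is highest, pays the top rival bid $24781; payoff $20892 − $24781 = −$3889.
Change in payoff = −$3889 − ($0) = −$3889.

−$3889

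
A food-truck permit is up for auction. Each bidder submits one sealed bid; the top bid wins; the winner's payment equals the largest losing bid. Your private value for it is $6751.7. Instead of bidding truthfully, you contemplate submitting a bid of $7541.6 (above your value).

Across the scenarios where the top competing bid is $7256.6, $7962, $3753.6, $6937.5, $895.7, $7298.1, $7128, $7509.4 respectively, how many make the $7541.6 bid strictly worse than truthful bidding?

The deviation hurts exactly when the highest competing bid lies strictly between $6751.7 and $7541.6 — overbidding then wins at a price above your value.
$7256.6: inside the interval → strictly worse (loss $504.9).
$7962: above both → same outcome either way.
$3753.6: below both → same outcome either way.
$6937.5: inside the interval → strictly worse (loss $185.8).
$895.7: below both → same outcome either way.
$7298.1: inside the interval → strictly worse (loss $546.4).
$7128: inside the interval → strictly worse (loss $376.3).
$7509.4: inside the interval → strictly worse (loss $757.7).
Count: 5.

5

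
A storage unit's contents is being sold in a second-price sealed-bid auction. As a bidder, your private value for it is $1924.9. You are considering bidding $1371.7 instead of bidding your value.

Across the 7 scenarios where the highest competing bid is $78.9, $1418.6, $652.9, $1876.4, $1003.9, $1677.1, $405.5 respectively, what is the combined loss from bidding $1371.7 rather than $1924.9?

The deviation costs you only when the competing bid falls strictly between $1371.7 and $1924.9; elsewhere both bids give the same outcome.
$78.9: outcomes coincide → loss $0.
$1418.6: truthful payoff $506.3, deviation payoff $0 → loss $506.3.
$652.9: outcomes coincide → loss $0.
$1876.4: truthful payoff $48.5, deviation payoff $0 → loss $48.5.
$1003.9: outcomes coincide → loss $0.
$1677.1: truthful payoff $247.8, deviation payoff $0 → loss $247.8.
$405.5: outcomes coincide → loss $0.
Total loss = $506.3 + $48.5 + $247.8 = $802.6.
In a second-price auction your bid sets only whether you win, not what you pay, so bidding your true value is weakly dominant.

$802.6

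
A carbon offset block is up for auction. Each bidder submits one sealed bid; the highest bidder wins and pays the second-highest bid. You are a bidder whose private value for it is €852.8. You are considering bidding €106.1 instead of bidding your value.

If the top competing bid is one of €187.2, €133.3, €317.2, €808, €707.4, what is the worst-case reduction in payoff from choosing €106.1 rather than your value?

€187.2: truthful gives €665.6, deviation gives €0 → loss €665.6.
€133.3: truthful gives €719.5, deviation gives €0 → loss €719.5.
€317.2: truthful gives €535.6, deviation gives €0 → loss €535.6.
€808: truthful gives €44.8, deviation gives €0 → loss €44.8.
€707.4: truthful gives €145.4, deviation gives €0 → loss €145.4.
Maximum loss: €719.5.

€719.5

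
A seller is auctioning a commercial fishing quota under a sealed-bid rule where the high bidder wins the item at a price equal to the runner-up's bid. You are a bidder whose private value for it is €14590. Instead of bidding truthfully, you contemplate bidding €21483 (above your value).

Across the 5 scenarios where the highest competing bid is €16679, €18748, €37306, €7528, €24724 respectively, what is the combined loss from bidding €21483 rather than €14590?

€6247

The deviation costs you only when the competing bid falls strictly between €14590 and €21483; elsewhere both bids give the same outcome.
€16679: truthful payoff €0, deviation payoff −€2089 → loss €2089.
€18748: truthful payoff €0, deviation payoff −€4158 → loss €4158.
€37306: outcomes coincide → loss €0.
€7528: outcomes coincide → loss €0.
€24724: outcomes coincide → loss €0.
Total loss = €2089 + €4158 = €6247.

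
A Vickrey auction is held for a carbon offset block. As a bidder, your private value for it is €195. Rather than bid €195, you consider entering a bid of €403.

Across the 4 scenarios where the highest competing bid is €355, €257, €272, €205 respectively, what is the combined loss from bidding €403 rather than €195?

The deviation costs you only when the competing bid falls strictly between €195 and €403; elsewhere both bids give the same outcome.
€355: truthful payoff €0, deviation payoff −€160 → loss €160.
€257: truthful payoff €0, deviation payoff −€62 → loss €62.
€272: truthful payoff €0, deviation payoff −€77 → loss €77.
€205: truthful payoff €0, deviation payoff −€10 → loss €10.
Total loss = €160 + €62 + €77 + €10 = €309.
In a second-price auction your bid sets only whether you win, not what you pay, so bidding your true value is weakly dominant.

€309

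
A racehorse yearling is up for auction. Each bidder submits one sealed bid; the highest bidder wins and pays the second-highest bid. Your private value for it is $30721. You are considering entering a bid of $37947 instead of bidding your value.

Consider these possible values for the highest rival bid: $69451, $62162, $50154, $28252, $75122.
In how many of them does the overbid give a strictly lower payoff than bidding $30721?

The deviation hurts exactly when the highest competing bid lies strictly between $30721 and $37947 — overbidding then wins at a price above your value.
$69451: above both → same outcome either way.
$62162: above both → same outcome either way.
$50154: above both → same outcome either way.
$28252: below both → same outcome either way.
$75122: above both → same outcome either way.
Count: 0.

0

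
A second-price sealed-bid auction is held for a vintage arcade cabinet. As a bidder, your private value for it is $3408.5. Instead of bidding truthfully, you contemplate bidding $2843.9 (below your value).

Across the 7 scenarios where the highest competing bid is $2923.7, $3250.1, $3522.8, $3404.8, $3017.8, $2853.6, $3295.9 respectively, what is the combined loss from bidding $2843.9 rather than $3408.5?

The deviation costs you only when the competing bid falls strictly between $2843.9 and $3408.5; elsewhere both bids give the same outcome.
$2923.7: truthful payoff $484.8, deviation payoff $0 → loss $484.8.
$3250.1: truthful payoff $158.4, deviation payoff $0 → loss $158.4.
$3522.8: outcomes coincide → loss $0.
$3404.8: truthful payoff $3.7, deviation payoff $0 → loss $3.7.
$3017.8: truthful payoff $390.7, deviation payoff $0 → loss $390.7.
$2853.6: truthful payoff $554.9, deviation payoff $0 → loss $554.9.
$3295.9: truthful payoff $112.6, deviation payoff $0 → loss $112.6.
Total loss = $484.8 + $158.4 + $3.7 + $390.7 + $554.9 + $112.6 = $1705.1.

$1705.1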